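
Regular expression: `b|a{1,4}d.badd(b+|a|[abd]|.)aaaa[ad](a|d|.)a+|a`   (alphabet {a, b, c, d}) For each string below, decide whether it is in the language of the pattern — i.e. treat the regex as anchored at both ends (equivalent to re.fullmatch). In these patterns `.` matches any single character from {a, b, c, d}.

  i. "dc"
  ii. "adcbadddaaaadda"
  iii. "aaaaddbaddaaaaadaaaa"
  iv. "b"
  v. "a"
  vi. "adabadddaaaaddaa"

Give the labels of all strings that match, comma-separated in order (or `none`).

i. "dc" → no match
ii → match
iii → match
iv. "b" → match
v. "a" → match
vi → match

ii, iii, iv, v, vi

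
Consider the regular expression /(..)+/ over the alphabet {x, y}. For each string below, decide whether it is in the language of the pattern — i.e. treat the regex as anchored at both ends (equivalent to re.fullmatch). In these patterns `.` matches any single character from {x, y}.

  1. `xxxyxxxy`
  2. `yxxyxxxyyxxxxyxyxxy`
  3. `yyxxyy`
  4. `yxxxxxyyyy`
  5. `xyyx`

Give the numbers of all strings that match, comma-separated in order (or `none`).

1, 3, 4, 5

1 → match
2 → no match
3 → match
4 → match
5 → match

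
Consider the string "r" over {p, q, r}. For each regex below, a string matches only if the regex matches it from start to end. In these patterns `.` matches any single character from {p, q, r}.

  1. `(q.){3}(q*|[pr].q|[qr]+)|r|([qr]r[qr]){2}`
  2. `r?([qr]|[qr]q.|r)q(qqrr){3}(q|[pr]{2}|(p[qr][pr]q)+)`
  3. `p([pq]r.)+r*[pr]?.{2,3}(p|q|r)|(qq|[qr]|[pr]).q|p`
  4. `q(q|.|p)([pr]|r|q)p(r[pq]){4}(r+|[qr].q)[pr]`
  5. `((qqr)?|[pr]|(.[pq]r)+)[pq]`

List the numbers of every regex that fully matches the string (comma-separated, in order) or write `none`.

1 → match
2 → no match
3 → no match
4 → no match — must start with "q"
5 → no match

1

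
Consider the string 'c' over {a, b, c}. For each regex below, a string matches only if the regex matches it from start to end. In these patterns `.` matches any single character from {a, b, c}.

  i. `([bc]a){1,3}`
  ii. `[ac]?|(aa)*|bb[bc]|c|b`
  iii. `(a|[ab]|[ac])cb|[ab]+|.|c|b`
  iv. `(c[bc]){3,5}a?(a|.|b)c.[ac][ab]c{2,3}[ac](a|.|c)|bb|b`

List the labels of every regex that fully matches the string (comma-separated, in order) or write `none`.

i → no match — must end with 'a'
ii → match
iii → match
iv → no match

ii, iii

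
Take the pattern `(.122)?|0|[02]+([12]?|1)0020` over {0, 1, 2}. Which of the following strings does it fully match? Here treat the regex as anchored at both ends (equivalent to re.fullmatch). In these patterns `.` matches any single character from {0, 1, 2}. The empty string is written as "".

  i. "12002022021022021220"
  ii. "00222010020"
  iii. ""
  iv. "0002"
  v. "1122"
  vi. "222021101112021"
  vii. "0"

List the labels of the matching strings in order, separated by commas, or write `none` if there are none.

i → no match
ii → match
iii → match
iv → no match
v → match
vi → no match
vii → match

ii, iii, v, vii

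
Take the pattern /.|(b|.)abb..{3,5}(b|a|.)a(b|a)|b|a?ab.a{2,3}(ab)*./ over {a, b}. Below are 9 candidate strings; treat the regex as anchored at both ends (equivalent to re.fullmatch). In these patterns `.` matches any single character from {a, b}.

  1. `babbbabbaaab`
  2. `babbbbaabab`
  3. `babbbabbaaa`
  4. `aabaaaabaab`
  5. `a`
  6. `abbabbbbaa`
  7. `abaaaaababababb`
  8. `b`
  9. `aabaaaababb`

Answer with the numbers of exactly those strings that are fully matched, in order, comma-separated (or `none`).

1 → match
2 → match
3 → match
4 → no match
5 → match
6 → no match
7 → match
8 → match
9 → match

1, 2, 3, 5, 7, 8, 9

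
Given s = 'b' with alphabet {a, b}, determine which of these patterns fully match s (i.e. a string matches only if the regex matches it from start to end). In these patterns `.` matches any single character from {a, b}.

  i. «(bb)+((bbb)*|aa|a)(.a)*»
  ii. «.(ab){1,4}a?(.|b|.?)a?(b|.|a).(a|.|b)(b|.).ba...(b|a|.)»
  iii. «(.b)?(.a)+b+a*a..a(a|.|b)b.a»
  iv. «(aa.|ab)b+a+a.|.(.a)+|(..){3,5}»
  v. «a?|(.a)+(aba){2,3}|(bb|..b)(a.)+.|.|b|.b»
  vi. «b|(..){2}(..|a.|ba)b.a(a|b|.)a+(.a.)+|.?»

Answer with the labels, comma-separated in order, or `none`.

i → no match — must start with 'bb'
ii → no match
iii → no match — must end with 'a'
iv → no match
v → match
vi → match

v, vi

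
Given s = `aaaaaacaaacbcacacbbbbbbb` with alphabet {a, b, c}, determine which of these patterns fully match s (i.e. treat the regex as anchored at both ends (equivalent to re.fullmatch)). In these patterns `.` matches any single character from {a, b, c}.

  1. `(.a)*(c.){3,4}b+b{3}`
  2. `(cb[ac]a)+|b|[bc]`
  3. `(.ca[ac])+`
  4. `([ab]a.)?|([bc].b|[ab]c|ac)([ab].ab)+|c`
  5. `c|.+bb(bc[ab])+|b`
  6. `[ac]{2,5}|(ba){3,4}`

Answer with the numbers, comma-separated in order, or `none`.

1

1 → match
2 → no match
3 → no match
4 → no match
5 → no match
6 → no match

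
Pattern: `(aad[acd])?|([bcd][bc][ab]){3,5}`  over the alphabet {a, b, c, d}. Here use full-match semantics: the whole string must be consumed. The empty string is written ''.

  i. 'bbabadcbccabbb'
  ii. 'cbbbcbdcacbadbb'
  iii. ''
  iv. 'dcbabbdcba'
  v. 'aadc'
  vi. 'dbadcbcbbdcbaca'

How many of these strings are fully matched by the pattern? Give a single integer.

3

i → no match
ii → match
iii. '' → match
iv. 'dcbabbdcba' → no match
v. 'aadc' → match
vi → no match
Total matched: 3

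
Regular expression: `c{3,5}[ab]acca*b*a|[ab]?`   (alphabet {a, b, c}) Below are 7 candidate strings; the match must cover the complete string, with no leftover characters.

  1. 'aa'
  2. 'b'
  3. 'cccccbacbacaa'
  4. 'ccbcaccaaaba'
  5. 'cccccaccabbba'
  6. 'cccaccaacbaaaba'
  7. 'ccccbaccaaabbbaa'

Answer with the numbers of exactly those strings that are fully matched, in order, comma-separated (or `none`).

1 → no match
2 → match
3 → no match
4 → no match
5 → no match
6 → no match
7 → no match

2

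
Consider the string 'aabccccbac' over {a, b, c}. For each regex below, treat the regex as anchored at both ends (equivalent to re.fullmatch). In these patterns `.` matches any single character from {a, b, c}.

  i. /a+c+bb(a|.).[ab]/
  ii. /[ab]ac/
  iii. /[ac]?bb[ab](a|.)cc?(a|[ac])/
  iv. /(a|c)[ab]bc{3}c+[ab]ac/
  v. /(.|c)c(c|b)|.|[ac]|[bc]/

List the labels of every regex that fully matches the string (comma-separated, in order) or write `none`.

iv

i → no match
ii → no match
iii → no match
iv → match
v → no match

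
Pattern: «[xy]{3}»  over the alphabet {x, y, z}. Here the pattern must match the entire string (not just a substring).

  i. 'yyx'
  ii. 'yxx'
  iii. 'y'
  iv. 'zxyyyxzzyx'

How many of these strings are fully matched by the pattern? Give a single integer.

2

i. 'yyx' → match
ii. 'yxx' → match
iii. 'y' → no match
iv. 'zxyyyxzzyx' → no match
Total matched: 2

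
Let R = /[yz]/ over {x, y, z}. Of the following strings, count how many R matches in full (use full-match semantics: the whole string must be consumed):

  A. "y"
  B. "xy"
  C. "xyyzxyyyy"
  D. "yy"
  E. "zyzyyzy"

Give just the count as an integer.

A. "y" → match
B. "xy" → no match
C. "xyyzxyyyy" → no match
D. "yy" → no match
E. "zyzyyzy" → no match
Total matched: 1

1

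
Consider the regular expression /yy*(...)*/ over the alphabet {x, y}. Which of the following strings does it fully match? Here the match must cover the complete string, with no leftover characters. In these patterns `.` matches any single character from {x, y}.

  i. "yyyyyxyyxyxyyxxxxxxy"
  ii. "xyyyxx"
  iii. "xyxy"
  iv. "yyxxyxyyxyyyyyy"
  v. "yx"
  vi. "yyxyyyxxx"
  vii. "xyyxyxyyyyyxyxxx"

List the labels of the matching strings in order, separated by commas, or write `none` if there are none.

i → match
ii → no match — must start with "y"
iii → no match — must start with "y"
iv → no match
v → no match
vi → no match
vii → no match — must start with "y"

i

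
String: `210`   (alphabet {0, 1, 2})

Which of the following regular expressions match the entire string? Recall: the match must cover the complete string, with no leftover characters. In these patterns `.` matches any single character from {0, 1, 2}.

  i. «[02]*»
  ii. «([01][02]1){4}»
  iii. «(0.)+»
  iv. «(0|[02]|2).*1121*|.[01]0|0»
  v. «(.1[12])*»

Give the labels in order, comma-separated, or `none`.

iv

i → no match
ii → no match — must end with `1`
iii → no match — must start with `0`
iv → match
v → no match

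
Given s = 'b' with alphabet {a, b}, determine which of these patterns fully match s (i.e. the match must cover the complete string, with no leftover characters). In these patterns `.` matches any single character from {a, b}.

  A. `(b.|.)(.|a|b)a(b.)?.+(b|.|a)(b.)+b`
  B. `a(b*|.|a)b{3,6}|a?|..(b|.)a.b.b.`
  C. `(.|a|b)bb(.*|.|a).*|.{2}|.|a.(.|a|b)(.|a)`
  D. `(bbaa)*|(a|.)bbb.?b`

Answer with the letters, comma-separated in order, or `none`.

C

A → no match
B → no match
C → match
D → no match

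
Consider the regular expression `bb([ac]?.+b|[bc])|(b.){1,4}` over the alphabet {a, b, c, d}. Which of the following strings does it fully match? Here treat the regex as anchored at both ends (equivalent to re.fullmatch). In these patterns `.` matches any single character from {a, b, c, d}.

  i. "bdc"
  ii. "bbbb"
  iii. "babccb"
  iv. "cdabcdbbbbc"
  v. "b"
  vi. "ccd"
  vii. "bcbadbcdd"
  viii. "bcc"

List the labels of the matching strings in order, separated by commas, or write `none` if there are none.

i → no match
ii → match
iii → no match
iv → no match
v → no match
vi → no match
vii → no match
viii → no match

ii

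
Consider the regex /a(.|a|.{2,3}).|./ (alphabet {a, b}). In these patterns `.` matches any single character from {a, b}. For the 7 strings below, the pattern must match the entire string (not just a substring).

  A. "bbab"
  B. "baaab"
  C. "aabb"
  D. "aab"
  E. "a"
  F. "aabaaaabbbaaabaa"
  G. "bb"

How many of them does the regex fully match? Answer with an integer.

3

A. "bbab" → no match
B. "baaab" → no match
C. "aabb" → match
D. "aab" → match
E. "a" → match
F → no match
G. "bb" → no match
Total matched: 3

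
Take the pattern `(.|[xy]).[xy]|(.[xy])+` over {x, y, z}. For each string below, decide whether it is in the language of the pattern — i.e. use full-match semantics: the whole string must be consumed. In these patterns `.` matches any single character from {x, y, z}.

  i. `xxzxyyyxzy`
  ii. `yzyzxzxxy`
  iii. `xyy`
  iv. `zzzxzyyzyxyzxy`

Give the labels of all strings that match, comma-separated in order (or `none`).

i, iii

i → match
ii → no match
iii → match
iv → no match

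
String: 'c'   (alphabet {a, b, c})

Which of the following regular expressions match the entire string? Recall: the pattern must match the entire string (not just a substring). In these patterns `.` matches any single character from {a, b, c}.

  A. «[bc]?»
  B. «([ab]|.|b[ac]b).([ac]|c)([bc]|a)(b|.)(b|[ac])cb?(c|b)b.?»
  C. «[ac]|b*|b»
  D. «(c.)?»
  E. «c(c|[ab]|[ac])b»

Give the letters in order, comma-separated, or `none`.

A → match
B → no match
C → match
D → no match
E → no match — must end with 'b'

A, C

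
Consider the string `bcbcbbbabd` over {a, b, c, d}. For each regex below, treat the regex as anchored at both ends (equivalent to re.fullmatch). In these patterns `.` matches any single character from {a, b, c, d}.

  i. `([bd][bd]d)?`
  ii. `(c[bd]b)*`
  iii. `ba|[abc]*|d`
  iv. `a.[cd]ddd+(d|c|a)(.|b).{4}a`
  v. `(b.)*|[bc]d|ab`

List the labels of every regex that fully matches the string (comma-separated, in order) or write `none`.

v

i → no match
ii → no match
iii → no match
iv → no match — must start with `a`
v → match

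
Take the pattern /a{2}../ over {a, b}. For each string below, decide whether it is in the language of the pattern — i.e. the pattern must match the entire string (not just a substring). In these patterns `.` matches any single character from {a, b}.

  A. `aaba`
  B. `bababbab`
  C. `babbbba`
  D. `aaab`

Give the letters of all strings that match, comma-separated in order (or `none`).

A, D

A → match
B → no match — must start with `a`
C → no match — must start with `a`
D → match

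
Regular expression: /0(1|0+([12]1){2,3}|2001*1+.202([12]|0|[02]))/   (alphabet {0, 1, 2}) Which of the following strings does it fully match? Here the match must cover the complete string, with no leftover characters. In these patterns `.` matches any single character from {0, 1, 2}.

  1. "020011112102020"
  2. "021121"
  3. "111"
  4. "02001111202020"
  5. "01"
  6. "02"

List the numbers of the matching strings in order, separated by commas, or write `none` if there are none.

5

1 → no match
2 → no match
3 → no match — must start with "0"
4 → no match
5 → match
6 → no match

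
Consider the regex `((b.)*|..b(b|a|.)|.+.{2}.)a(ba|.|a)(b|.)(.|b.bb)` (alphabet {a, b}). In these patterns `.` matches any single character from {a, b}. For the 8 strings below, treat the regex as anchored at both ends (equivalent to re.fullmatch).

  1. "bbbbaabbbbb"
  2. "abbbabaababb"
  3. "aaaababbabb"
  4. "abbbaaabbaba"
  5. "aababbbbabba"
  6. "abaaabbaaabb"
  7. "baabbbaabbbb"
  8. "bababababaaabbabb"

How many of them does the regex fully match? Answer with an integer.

1 → match
2 → match
3 → no match
4 → no match
5 → match
6 → match
7 → no match
8 → match
Total matched: 5

5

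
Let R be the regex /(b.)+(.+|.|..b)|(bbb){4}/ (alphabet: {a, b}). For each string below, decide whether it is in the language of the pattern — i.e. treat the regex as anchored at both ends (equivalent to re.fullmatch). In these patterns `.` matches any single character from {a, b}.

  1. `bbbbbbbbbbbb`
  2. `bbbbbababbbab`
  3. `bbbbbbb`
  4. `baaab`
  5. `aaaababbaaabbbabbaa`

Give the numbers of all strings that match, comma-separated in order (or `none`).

1 → match
2 → match
3 → match
4 → match
5 → no match

1, 2, 3, 4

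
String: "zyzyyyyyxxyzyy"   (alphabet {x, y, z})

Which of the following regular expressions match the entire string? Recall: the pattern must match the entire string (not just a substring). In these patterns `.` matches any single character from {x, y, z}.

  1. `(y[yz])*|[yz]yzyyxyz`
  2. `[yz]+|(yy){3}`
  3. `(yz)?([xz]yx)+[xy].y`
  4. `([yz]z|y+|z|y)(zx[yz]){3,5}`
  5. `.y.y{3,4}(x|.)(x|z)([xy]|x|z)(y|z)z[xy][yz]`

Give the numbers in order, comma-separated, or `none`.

1 → no match
2 → no match
3 → no match
4 → no match
5 → match

5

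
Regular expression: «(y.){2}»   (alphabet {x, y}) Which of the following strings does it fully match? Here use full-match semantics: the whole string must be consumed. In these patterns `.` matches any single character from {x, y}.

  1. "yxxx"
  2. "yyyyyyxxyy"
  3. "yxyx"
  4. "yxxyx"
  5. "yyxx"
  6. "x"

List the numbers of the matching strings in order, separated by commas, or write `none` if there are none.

3

1 → no match
2 → no match
3 → match
4 → no match
5 → no match
6 → no match — must start with "y"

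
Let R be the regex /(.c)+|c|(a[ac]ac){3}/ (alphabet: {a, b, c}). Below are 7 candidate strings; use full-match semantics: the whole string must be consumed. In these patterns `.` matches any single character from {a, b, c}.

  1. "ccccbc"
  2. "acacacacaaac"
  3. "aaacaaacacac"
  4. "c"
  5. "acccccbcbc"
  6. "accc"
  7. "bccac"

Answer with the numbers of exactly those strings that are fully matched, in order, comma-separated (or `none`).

1 → match
2 → match
3 → match
4 → match
5 → match
6 → match
7 → no match

1, 2, 3, 4, 5, 6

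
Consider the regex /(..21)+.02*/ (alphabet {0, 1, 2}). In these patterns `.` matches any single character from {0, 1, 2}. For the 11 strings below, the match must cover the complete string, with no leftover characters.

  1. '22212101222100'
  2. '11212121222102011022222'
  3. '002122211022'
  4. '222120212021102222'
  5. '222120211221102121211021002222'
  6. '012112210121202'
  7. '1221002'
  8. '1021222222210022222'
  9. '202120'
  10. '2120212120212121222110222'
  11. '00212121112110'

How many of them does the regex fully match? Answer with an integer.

7

1 → no match
2 → no match
3. '002122211022' → match
4 → match
5 → match
6 → match
7. '1221002' → match
8 → no match
9. '202120' → match
10 → no match
11 → match
Total matched: 7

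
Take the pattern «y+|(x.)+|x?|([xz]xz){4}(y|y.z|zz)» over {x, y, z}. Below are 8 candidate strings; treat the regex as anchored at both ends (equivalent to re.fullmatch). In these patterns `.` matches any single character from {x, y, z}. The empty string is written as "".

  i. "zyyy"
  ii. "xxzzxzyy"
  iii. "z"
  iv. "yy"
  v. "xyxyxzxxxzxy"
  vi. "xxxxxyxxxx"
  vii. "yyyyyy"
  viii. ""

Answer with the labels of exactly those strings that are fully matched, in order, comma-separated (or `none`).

iv, v, vi, vii, viii

i → no match
ii → no match
iii → no match
iv → match
v → match
vi → match
vii → match
viii → match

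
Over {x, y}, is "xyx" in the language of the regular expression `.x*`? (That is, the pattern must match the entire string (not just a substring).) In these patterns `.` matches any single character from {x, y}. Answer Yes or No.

No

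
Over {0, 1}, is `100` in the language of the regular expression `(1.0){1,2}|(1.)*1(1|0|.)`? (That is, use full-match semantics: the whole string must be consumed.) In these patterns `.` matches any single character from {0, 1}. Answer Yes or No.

Yes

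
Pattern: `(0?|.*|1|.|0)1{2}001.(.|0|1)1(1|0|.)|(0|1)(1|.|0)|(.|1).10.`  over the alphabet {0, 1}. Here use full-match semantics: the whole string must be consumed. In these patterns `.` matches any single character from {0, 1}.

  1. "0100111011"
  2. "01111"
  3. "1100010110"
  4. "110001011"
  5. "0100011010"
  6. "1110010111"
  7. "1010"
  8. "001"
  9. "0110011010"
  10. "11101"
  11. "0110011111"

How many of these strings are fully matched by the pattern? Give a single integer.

4

1 → no match
2 → no match
3 → no match
4 → no match
5 → no match
6 → match
7 → no match
8 → no match
9 → match
10 → match
11 → match
Total matched: 4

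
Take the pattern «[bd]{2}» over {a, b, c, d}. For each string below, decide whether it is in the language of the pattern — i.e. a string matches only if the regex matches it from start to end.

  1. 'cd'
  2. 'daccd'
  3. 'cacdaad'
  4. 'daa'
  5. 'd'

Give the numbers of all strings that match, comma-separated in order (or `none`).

1 → no match
2 → no match
3 → no match
4 → no match
5 → no match

none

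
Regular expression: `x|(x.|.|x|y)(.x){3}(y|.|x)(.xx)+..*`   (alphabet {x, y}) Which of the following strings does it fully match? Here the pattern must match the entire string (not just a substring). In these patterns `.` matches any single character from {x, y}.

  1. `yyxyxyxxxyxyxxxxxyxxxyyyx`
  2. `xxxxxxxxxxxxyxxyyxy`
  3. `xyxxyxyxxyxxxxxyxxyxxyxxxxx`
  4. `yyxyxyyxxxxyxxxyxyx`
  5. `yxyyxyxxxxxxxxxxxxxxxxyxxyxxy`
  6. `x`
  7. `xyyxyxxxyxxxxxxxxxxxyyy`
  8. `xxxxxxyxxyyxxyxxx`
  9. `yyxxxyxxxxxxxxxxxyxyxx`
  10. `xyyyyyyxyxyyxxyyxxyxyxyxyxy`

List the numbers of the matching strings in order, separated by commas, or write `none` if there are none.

2, 3, 6, 7, 9

1 → no match
2 → match
3 → match
4 → no match
5 → no match
6. `x` → match
7 → match
8 → no match
9 → match
10 → no match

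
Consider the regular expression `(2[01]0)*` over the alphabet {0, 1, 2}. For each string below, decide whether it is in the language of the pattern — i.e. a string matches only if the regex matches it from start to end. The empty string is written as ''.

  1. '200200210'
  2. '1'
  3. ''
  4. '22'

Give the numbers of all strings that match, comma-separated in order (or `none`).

1. '200200210' → match
2. '1' → no match
3. '' → match
4. '22' → no match

1, 3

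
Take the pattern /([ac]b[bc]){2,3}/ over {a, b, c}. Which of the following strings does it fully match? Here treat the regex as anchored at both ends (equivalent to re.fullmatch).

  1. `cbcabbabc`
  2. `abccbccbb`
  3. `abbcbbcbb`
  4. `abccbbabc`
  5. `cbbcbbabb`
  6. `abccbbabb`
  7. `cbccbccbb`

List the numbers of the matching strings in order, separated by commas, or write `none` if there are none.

1. `cbcabbabc` → match
2. `abccbccbb` → match
3. `abbcbbcbb` → match
4. `abccbbabc` → match
5. `cbbcbbabb` → match
6. `abccbbabb` → match
7. `cbccbccbb` → match

1, 2, 3, 4, 5, 6, 7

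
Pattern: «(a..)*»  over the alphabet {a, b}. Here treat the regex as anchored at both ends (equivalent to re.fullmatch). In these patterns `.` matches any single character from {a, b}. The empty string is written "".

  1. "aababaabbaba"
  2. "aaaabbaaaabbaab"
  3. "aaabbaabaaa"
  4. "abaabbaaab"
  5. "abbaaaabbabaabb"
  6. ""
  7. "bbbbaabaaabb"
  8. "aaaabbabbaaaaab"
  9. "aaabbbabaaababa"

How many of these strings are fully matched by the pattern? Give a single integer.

1 → match
2 → match
3 → no match
4 → no match
5 → match
6 → match
7 → no match
8 → match
9 → no match
Total matched: 5

5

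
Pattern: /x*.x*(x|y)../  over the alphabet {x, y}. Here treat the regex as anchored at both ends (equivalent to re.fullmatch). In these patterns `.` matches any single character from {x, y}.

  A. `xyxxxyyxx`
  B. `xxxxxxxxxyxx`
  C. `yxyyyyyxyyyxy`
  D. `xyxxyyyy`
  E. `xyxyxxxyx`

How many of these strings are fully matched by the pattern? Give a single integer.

A → no match
B → match
C → no match
D → no match
E → no match
Total matched: 1

1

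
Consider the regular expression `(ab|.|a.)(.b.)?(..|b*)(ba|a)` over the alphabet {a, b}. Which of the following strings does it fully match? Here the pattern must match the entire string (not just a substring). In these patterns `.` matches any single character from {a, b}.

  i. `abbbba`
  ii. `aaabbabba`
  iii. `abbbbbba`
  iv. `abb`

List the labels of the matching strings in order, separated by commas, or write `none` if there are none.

i, ii, iii

i → match
ii → match
iii → match
iv → no match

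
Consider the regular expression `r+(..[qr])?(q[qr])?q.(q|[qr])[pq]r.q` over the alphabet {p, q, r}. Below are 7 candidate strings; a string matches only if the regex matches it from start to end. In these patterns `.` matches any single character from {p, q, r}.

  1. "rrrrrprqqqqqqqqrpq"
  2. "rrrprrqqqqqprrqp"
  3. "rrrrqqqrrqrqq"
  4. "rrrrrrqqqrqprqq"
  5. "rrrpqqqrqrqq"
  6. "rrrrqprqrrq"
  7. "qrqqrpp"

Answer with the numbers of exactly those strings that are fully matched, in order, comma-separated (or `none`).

3, 4, 5, 6

1 → no match
2 → no match — must end with "q"
3 → match
4 → match
5. "rrrpqqqrqrqq" → match
6. "rrrrqprqrrq" → match
7. "qrqqrpp" → no match — must start with "r"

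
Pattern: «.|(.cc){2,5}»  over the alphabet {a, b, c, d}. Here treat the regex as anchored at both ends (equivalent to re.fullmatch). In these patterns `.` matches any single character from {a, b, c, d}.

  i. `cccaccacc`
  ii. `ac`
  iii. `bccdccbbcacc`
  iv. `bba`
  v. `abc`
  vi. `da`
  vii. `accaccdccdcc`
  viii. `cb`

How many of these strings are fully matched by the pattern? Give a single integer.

2

i → match
ii → no match
iii → no match
iv → no match
v → no match
vi → no match
vii → match
viii → no match
Total matched: 2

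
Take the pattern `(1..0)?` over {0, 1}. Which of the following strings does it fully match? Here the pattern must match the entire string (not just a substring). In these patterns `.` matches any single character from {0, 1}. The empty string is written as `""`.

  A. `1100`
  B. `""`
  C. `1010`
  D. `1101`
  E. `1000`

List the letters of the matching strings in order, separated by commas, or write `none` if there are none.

A, B, C, E

A. `1100` → match
B. `""` → match
C. `1010` → match
D. `1101` → no match
E. `1000` → match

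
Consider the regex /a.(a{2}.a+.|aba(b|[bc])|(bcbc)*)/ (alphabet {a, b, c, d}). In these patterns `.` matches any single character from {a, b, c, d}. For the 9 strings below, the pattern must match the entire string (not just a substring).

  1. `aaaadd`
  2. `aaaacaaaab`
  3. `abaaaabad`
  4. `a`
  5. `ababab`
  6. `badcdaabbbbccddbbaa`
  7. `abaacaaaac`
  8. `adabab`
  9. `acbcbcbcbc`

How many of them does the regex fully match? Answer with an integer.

5

1. `aaaadd` → no match
2. `aaaacaaaab` → match
3. `abaaaabad` → no match
4. `a` → no match
5. `ababab` → match
6 → no match — must start with `a`
7. `abaacaaaac` → match
8. `adabab` → match
9. `acbcbcbcbc` → match
Total matched: 5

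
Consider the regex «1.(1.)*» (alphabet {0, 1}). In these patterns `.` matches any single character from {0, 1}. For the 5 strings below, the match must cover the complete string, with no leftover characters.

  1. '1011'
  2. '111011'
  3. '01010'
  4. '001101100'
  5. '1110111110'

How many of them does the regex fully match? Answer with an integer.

1 → match
2 → match
3 → no match — must start with '1'
4 → no match — must start with '1'
5 → match
Total matched: 3

3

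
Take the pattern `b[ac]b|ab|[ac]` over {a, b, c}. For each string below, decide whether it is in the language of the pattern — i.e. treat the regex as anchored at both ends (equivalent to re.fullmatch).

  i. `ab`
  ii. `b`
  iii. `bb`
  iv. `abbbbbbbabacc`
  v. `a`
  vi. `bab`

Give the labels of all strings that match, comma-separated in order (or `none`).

i, v, vi

i → match
ii → no match
iii → no match
iv → no match
v → match
vi → match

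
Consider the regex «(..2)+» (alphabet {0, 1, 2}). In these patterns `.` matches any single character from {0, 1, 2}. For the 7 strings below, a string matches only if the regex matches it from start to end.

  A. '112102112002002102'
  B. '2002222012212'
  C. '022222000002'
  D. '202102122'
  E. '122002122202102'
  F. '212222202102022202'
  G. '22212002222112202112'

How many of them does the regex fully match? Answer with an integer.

A → match
B → no match
C → no match
D → match
E → match
F → match
G → no match
Total matched: 4

4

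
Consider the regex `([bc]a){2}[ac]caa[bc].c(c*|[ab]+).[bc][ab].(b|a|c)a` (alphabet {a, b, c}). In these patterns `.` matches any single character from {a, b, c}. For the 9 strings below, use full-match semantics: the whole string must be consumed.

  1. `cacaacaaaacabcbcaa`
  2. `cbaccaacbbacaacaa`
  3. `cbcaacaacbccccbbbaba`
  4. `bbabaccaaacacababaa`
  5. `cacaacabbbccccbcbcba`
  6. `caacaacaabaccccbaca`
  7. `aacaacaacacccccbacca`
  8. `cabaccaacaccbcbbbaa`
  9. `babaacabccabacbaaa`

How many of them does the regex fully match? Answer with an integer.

0

1 → no match
2 → no match
3 → no match
4 → no match
5 → no match
6 → no match
7 → no match
8 → no match
9 → no match
Total matched: 0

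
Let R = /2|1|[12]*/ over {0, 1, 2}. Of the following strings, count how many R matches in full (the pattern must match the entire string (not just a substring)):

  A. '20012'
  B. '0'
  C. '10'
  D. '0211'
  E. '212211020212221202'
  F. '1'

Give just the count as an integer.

A → no match
B → no match
C → no match
D → no match
E → no match
F → match
Total matched: 1

1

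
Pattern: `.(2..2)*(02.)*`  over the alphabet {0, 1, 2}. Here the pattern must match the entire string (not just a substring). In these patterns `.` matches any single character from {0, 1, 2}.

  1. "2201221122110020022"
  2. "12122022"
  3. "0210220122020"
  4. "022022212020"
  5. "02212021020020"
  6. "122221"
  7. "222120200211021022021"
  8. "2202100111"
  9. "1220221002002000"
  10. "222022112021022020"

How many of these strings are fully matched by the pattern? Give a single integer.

1 → no match
2 → match
3 → no match
4 → match
5 → match
6 → no match
7 → no match
8 → no match
9 → no match
10 → match
Total matched: 4

4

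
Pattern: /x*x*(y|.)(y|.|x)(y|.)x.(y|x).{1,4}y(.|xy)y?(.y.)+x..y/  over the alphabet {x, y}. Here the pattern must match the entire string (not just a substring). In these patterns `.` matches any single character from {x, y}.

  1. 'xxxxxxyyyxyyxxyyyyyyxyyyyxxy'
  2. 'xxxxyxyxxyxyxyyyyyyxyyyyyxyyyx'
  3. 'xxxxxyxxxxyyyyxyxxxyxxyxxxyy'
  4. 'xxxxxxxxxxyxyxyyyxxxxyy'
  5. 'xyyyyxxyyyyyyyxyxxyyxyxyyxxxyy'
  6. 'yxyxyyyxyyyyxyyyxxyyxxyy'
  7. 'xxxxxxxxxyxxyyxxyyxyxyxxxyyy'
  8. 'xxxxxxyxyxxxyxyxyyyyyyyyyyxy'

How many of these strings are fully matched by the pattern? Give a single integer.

0

1 → no match
2 → no match — must end with 'y'
3 → no match
4 → no match
5 → no match
6 → no match
7 → no match
8 → no match
Total matched: 0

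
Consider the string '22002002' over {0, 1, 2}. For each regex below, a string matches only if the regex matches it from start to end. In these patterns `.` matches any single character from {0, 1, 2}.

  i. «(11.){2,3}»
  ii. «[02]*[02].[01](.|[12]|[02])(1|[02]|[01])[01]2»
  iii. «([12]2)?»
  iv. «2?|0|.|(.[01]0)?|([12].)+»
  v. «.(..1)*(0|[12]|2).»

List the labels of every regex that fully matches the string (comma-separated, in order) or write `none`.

i → no match — must start with '11'
ii → match
iii → no match
iv → no match
v → no match

ii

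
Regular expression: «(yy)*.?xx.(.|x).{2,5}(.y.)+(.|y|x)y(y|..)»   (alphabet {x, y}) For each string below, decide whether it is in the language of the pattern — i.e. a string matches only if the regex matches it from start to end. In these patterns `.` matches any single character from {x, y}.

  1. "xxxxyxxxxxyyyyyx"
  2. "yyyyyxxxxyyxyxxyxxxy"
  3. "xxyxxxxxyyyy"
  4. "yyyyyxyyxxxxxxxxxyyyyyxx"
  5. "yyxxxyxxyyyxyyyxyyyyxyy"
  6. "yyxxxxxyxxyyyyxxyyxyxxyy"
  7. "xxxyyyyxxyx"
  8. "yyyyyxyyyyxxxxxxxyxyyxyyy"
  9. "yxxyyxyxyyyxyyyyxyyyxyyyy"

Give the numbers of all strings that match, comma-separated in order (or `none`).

1 → match
2 → no match
3 → no match
4 → no match
5 → no match
6 → match
7 → no match
8 → no match
9 → no match

1, 6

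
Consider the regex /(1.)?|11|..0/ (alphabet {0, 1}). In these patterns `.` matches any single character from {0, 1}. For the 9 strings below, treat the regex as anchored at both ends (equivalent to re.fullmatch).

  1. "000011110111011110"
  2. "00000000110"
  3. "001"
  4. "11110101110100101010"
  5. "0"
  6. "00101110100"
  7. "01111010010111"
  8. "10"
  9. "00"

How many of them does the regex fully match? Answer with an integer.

1

1 → no match
2 → no match
3 → no match
4 → no match
5 → no match
6 → no match
7 → no match
8 → match
9 → no match
Total matched: 1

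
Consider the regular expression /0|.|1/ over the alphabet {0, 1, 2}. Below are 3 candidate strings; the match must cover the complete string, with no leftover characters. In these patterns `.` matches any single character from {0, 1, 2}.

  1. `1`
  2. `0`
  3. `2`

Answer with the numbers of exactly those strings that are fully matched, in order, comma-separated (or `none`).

1 → match
2 → match
3 → match

1, 2, 3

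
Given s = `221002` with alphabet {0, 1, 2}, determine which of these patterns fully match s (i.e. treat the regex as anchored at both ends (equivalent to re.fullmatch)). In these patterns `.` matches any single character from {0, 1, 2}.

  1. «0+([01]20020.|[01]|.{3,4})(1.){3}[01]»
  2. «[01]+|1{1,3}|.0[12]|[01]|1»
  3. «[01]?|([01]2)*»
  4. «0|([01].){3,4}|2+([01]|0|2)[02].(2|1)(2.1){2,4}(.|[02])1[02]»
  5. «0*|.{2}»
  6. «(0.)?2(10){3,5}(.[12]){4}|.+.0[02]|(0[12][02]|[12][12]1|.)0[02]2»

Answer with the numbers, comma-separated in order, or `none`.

6

1 → no match — must start with `0`
2 → no match
3 → no match
4 → no match
5 → no match
6 → match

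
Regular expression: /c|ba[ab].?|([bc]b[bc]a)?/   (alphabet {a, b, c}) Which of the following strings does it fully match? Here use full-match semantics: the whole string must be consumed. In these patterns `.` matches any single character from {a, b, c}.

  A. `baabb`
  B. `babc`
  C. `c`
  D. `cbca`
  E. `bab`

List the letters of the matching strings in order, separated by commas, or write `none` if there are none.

B, C, D, E

A → no match
B → match
C → match
D → match
E → match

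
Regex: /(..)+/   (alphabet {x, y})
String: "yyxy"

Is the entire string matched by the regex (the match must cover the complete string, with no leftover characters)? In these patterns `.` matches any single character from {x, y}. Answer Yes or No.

Yes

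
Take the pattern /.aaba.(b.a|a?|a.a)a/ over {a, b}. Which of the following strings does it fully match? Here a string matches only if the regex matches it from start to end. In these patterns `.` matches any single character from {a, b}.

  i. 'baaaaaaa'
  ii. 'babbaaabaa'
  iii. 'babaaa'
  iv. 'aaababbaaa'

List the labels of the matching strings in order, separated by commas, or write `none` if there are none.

i → no match
ii → no match
iii → no match
iv → match

iv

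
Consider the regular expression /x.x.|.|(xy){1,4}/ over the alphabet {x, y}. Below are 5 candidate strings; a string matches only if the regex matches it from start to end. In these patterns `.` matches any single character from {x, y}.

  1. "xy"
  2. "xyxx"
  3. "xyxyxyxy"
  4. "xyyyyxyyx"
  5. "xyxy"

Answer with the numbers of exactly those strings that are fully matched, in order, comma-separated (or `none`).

1, 2, 3, 5

1 → match
2 → match
3 → match
4 → no match
5 → match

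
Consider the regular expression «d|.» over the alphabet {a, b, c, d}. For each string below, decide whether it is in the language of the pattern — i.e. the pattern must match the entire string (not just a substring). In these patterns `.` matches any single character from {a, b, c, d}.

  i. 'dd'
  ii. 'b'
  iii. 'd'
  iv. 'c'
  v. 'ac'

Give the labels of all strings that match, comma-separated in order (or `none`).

i → no match
ii → match
iii → match
iv → match
v → no match

ii, iii, iv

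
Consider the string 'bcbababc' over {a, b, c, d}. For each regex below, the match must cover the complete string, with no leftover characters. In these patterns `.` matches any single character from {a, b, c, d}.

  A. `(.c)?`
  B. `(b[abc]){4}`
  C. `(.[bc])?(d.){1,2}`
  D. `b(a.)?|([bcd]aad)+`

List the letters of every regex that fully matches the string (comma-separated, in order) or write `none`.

B

A → no match
B → match
C → no match
D → no match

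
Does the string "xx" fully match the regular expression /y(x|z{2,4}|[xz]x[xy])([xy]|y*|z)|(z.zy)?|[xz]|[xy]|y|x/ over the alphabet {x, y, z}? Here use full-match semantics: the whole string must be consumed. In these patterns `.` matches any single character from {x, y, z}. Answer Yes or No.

No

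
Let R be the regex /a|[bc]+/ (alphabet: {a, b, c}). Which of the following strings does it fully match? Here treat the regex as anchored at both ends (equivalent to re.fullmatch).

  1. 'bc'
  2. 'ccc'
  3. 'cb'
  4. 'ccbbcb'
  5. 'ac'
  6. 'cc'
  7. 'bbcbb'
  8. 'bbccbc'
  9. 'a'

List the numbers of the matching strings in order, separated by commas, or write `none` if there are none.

1. 'bc' → match
2. 'ccc' → match
3. 'cb' → match
4. 'ccbbcb' → match
5. 'ac' → no match
6. 'cc' → match
7. 'bbcbb' → match
8. 'bbccbc' → match
9. 'a' → match

1, 2, 3, 4, 6, 7, 8, 9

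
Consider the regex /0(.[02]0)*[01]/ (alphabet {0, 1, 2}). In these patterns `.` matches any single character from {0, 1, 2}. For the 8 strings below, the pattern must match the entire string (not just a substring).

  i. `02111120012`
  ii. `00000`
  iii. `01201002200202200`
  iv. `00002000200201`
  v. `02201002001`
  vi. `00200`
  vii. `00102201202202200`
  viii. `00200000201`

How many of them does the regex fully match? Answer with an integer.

6

i → no match
ii → match
iii → match
iv → match
v → match
vi → match
vii → no match
viii → match
Total matched: 6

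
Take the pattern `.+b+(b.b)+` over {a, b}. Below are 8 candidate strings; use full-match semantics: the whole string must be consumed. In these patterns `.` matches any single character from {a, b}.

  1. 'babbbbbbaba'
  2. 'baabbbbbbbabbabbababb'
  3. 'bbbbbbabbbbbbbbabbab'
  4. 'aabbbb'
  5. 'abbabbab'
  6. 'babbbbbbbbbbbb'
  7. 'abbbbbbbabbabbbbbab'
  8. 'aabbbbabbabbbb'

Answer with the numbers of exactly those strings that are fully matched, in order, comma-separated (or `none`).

3, 4, 5, 6, 7, 8

1 → no match — must end with 'b'
2 → no match
3 → match
4 → match
5 → match
6 → match
7 → match
8 → match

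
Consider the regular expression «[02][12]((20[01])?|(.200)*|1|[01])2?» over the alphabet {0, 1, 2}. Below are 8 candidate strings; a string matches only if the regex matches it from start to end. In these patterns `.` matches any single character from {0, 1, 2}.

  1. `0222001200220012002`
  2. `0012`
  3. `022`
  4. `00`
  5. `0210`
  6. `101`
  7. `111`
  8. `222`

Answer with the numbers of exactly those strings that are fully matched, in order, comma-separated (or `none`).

1 → match
2 → no match
3 → match
4 → no match
5 → no match
6 → no match
7 → no match
8 → match

1, 3, 8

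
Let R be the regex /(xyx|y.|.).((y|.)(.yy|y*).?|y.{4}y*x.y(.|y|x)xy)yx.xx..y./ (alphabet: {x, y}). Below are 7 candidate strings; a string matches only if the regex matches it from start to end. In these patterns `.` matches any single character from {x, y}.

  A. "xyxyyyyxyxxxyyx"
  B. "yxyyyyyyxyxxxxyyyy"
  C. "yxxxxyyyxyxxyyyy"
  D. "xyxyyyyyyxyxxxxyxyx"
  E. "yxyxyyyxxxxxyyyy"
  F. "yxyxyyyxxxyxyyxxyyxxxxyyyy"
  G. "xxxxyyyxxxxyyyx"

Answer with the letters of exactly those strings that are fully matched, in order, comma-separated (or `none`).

A → match
B → match
C → match
D → match
E → no match
F → no match
G → match

A, B, C, D, G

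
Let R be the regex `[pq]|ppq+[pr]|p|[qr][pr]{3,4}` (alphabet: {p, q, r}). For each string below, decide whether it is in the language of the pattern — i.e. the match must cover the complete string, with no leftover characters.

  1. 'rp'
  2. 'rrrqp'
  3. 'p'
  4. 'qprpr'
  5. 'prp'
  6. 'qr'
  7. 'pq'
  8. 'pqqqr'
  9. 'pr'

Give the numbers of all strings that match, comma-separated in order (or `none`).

1. 'rp' → no match
2. 'rrrqp' → no match
3. 'p' → match
4. 'qprpr' → match
5. 'prp' → no match
6. 'qr' → no match
7. 'pq' → no match
8. 'pqqqr' → no match
9. 'pr' → no match

3, 4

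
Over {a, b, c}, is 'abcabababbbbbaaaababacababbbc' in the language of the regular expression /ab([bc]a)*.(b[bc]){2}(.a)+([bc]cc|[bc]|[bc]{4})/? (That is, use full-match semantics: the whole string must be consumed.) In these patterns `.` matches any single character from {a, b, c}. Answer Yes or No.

Yes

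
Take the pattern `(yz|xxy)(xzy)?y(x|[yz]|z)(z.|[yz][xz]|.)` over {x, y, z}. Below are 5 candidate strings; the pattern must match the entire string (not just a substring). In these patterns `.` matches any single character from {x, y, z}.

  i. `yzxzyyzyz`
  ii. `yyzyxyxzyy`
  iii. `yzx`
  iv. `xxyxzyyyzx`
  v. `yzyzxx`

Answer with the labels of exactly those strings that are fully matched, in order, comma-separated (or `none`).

i. `yzxzyyzyz` → match
ii. `yyzyxyxzyy` → no match
iii. `yzx` → no match
iv. `xxyxzyyyzx` → match
v. `yzyzxx` → no match

i, iv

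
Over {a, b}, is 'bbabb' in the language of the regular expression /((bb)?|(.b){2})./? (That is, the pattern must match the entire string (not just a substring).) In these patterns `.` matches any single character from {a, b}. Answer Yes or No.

Yes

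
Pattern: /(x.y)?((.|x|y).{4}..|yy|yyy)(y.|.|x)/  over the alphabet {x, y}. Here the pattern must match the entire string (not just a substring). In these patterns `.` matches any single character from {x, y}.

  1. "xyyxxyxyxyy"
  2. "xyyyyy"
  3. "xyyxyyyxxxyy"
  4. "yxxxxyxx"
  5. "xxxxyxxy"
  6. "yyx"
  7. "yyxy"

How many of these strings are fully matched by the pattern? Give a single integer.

6

1 → match
2 → match
3 → match
4 → match
5 → match
6 → match
7 → no match
Total matched: 6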